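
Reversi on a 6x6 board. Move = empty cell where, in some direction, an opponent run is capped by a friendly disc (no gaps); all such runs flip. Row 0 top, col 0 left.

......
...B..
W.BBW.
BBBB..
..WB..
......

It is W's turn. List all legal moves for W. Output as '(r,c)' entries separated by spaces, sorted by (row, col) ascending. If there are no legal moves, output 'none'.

(0,2): flips 1 -> legal
(0,3): no bracket -> illegal
(0,4): no bracket -> illegal
(1,1): no bracket -> illegal
(1,2): flips 2 -> legal
(1,4): no bracket -> illegal
(2,1): flips 2 -> legal
(3,4): no bracket -> illegal
(4,0): flips 1 -> legal
(4,1): no bracket -> illegal
(4,4): flips 1 -> legal
(5,2): no bracket -> illegal
(5,3): no bracket -> illegal
(5,4): no bracket -> illegal

Answer: (0,2) (1,2) (2,1) (4,0) (4,4)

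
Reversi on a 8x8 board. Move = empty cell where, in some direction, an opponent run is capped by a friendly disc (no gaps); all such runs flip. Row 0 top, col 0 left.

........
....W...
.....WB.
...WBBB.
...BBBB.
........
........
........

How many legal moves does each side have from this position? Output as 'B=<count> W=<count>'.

Answer: B=7 W=6

Derivation:
-- B to move --
(0,3): flips 2 -> legal
(0,4): no bracket -> illegal
(0,5): no bracket -> illegal
(1,3): no bracket -> illegal
(1,5): flips 1 -> legal
(1,6): flips 1 -> legal
(2,2): flips 1 -> legal
(2,3): flips 1 -> legal
(2,4): flips 1 -> legal
(3,2): flips 1 -> legal
(4,2): no bracket -> illegal
B mobility = 7
-- W to move --
(1,5): no bracket -> illegal
(1,6): no bracket -> illegal
(1,7): no bracket -> illegal
(2,3): no bracket -> illegal
(2,4): no bracket -> illegal
(2,7): flips 1 -> legal
(3,2): no bracket -> illegal
(3,7): flips 3 -> legal
(4,2): no bracket -> illegal
(4,7): flips 1 -> legal
(5,2): flips 2 -> legal
(5,3): flips 1 -> legal
(5,4): no bracket -> illegal
(5,5): flips 3 -> legal
(5,6): no bracket -> illegal
(5,7): no bracket -> illegal
W mobility = 6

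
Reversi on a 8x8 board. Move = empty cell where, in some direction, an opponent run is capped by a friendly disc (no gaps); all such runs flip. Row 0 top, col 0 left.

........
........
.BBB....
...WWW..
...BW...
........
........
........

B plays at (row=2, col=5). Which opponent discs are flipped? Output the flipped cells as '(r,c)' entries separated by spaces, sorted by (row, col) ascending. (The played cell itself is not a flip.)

Dir NW: first cell '.' (not opp) -> no flip
Dir N: first cell '.' (not opp) -> no flip
Dir NE: first cell '.' (not opp) -> no flip
Dir W: first cell '.' (not opp) -> no flip
Dir E: first cell '.' (not opp) -> no flip
Dir SW: opp run (3,4) capped by B -> flip
Dir S: opp run (3,5), next='.' -> no flip
Dir SE: first cell '.' (not opp) -> no flip

Answer: (3,4)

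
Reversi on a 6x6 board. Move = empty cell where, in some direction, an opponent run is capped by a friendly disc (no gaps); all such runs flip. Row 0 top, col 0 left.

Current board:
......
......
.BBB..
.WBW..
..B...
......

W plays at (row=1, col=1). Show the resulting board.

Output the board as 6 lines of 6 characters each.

Place W at (1,1); scan 8 dirs for brackets.
Dir NW: first cell '.' (not opp) -> no flip
Dir N: first cell '.' (not opp) -> no flip
Dir NE: first cell '.' (not opp) -> no flip
Dir W: first cell '.' (not opp) -> no flip
Dir E: first cell '.' (not opp) -> no flip
Dir SW: first cell '.' (not opp) -> no flip
Dir S: opp run (2,1) capped by W -> flip
Dir SE: opp run (2,2) capped by W -> flip
All flips: (2,1) (2,2)

Answer: ......
.W....
.WWB..
.WBW..
..B...
......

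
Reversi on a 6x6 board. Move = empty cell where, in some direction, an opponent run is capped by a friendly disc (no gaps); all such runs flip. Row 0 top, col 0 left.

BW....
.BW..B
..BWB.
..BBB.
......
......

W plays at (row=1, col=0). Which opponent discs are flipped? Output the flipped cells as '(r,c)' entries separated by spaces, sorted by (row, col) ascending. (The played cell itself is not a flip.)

Answer: (1,1)

Derivation:
Dir NW: edge -> no flip
Dir N: opp run (0,0), next=edge -> no flip
Dir NE: first cell 'W' (not opp) -> no flip
Dir W: edge -> no flip
Dir E: opp run (1,1) capped by W -> flip
Dir SW: edge -> no flip
Dir S: first cell '.' (not opp) -> no flip
Dir SE: first cell '.' (not opp) -> no flip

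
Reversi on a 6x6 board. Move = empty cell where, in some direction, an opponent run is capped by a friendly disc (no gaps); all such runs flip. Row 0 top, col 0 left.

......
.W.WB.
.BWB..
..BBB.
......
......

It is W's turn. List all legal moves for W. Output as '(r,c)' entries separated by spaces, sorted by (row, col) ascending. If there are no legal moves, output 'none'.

Answer: (1,5) (2,0) (2,4) (3,1) (4,2) (4,3) (4,4)

Derivation:
(0,3): no bracket -> illegal
(0,4): no bracket -> illegal
(0,5): no bracket -> illegal
(1,0): no bracket -> illegal
(1,2): no bracket -> illegal
(1,5): flips 1 -> legal
(2,0): flips 1 -> legal
(2,4): flips 1 -> legal
(2,5): no bracket -> illegal
(3,0): no bracket -> illegal
(3,1): flips 1 -> legal
(3,5): no bracket -> illegal
(4,1): no bracket -> illegal
(4,2): flips 1 -> legal
(4,3): flips 2 -> legal
(4,4): flips 1 -> legal
(4,5): no bracket -> illegal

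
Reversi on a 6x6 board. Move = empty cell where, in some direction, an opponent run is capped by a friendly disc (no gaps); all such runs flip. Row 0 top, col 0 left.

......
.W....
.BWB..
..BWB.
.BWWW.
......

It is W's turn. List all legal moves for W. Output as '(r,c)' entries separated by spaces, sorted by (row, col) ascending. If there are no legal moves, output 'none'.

(1,0): flips 2 -> legal
(1,2): no bracket -> illegal
(1,3): flips 1 -> legal
(1,4): no bracket -> illegal
(2,0): flips 1 -> legal
(2,4): flips 2 -> legal
(2,5): flips 1 -> legal
(3,0): no bracket -> illegal
(3,1): flips 2 -> legal
(3,5): flips 1 -> legal
(4,0): flips 1 -> legal
(4,5): no bracket -> illegal
(5,0): no bracket -> illegal
(5,1): no bracket -> illegal
(5,2): no bracket -> illegal

Answer: (1,0) (1,3) (2,0) (2,4) (2,5) (3,1) (3,5) (4,0)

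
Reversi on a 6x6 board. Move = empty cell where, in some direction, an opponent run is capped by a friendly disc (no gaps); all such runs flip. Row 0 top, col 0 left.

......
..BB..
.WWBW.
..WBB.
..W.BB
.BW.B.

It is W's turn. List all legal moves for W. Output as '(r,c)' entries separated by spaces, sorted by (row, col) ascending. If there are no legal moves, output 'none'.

Answer: (0,2) (0,3) (0,4) (1,4) (3,5) (5,0) (5,5)

Derivation:
(0,1): no bracket -> illegal
(0,2): flips 2 -> legal
(0,3): flips 1 -> legal
(0,4): flips 1 -> legal
(1,1): no bracket -> illegal
(1,4): flips 1 -> legal
(2,5): no bracket -> illegal
(3,5): flips 2 -> legal
(4,0): no bracket -> illegal
(4,1): no bracket -> illegal
(4,3): no bracket -> illegal
(5,0): flips 1 -> legal
(5,3): no bracket -> illegal
(5,5): flips 2 -> legal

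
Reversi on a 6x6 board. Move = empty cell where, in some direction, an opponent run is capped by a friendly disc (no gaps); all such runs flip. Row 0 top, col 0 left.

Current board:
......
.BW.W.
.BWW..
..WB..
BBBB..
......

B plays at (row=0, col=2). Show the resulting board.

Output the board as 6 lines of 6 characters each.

Answer: ..B...
.BB.W.
.BBW..
..BB..
BBBB..
......

Derivation:
Place B at (0,2); scan 8 dirs for brackets.
Dir NW: edge -> no flip
Dir N: edge -> no flip
Dir NE: edge -> no flip
Dir W: first cell '.' (not opp) -> no flip
Dir E: first cell '.' (not opp) -> no flip
Dir SW: first cell 'B' (not opp) -> no flip
Dir S: opp run (1,2) (2,2) (3,2) capped by B -> flip
Dir SE: first cell '.' (not opp) -> no flip
All flips: (1,2) (2,2) (3,2)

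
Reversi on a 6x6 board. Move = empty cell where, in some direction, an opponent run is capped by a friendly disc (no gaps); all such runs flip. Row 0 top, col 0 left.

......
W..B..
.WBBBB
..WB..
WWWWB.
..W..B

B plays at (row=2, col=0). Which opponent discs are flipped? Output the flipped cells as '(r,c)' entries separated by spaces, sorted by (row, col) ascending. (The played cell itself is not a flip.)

Answer: (2,1)

Derivation:
Dir NW: edge -> no flip
Dir N: opp run (1,0), next='.' -> no flip
Dir NE: first cell '.' (not opp) -> no flip
Dir W: edge -> no flip
Dir E: opp run (2,1) capped by B -> flip
Dir SW: edge -> no flip
Dir S: first cell '.' (not opp) -> no flip
Dir SE: first cell '.' (not opp) -> no flip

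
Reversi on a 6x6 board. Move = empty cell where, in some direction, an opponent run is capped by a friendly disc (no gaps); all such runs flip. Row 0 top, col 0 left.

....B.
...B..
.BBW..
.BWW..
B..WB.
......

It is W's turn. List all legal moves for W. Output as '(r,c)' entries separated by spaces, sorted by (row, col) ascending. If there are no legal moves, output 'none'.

Answer: (0,3) (1,0) (1,1) (1,2) (2,0) (3,0) (4,5) (5,5)

Derivation:
(0,2): no bracket -> illegal
(0,3): flips 1 -> legal
(0,5): no bracket -> illegal
(1,0): flips 1 -> legal
(1,1): flips 1 -> legal
(1,2): flips 1 -> legal
(1,4): no bracket -> illegal
(1,5): no bracket -> illegal
(2,0): flips 2 -> legal
(2,4): no bracket -> illegal
(3,0): flips 1 -> legal
(3,4): no bracket -> illegal
(3,5): no bracket -> illegal
(4,1): no bracket -> illegal
(4,2): no bracket -> illegal
(4,5): flips 1 -> legal
(5,0): no bracket -> illegal
(5,1): no bracket -> illegal
(5,3): no bracket -> illegal
(5,4): no bracket -> illegal
(5,5): flips 1 -> legal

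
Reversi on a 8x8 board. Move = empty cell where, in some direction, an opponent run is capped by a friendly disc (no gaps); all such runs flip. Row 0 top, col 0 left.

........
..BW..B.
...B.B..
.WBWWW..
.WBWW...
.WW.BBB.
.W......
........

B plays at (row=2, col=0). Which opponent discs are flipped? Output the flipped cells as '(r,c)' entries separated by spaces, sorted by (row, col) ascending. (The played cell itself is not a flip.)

Answer: (3,1)

Derivation:
Dir NW: edge -> no flip
Dir N: first cell '.' (not opp) -> no flip
Dir NE: first cell '.' (not opp) -> no flip
Dir W: edge -> no flip
Dir E: first cell '.' (not opp) -> no flip
Dir SW: edge -> no flip
Dir S: first cell '.' (not opp) -> no flip
Dir SE: opp run (3,1) capped by B -> flip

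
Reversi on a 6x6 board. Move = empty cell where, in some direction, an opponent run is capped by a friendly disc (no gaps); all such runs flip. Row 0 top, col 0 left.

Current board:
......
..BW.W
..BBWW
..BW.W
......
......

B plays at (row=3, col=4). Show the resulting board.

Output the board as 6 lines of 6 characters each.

Answer: ......
..BW.W
..BBWW
..BBBW
......
......

Derivation:
Place B at (3,4); scan 8 dirs for brackets.
Dir NW: first cell 'B' (not opp) -> no flip
Dir N: opp run (2,4), next='.' -> no flip
Dir NE: opp run (2,5), next=edge -> no flip
Dir W: opp run (3,3) capped by B -> flip
Dir E: opp run (3,5), next=edge -> no flip
Dir SW: first cell '.' (not opp) -> no flip
Dir S: first cell '.' (not opp) -> no flip
Dir SE: first cell '.' (not opp) -> no flip
All flips: (3,3)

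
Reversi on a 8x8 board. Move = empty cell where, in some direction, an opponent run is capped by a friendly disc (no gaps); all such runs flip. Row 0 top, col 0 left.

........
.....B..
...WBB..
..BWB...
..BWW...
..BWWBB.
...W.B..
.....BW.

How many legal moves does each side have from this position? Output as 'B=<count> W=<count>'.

-- B to move --
(1,2): flips 1 -> legal
(1,3): no bracket -> illegal
(1,4): flips 1 -> legal
(2,2): flips 3 -> legal
(3,5): no bracket -> illegal
(4,5): flips 2 -> legal
(6,2): no bracket -> illegal
(6,4): flips 3 -> legal
(6,6): no bracket -> illegal
(6,7): no bracket -> illegal
(7,2): no bracket -> illegal
(7,3): no bracket -> illegal
(7,4): flips 1 -> legal
(7,7): flips 1 -> legal
B mobility = 7
-- W to move --
(0,4): no bracket -> illegal
(0,5): no bracket -> illegal
(0,6): flips 2 -> legal
(1,3): no bracket -> illegal
(1,4): flips 2 -> legal
(1,6): flips 2 -> legal
(2,1): flips 1 -> legal
(2,2): no bracket -> illegal
(2,6): flips 2 -> legal
(3,1): flips 2 -> legal
(3,5): flips 1 -> legal
(3,6): no bracket -> illegal
(4,1): flips 3 -> legal
(4,5): flips 1 -> legal
(4,6): no bracket -> illegal
(4,7): no bracket -> illegal
(5,1): flips 2 -> legal
(5,7): flips 2 -> legal
(6,1): flips 1 -> legal
(6,2): no bracket -> illegal
(6,4): no bracket -> illegal
(6,6): flips 1 -> legal
(6,7): no bracket -> illegal
(7,4): flips 1 -> legal
W mobility = 14

Answer: B=7 W=14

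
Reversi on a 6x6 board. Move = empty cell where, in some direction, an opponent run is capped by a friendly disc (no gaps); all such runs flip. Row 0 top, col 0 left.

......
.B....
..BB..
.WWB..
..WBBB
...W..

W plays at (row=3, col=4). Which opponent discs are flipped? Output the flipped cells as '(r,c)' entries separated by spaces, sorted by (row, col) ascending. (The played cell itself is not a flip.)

Dir NW: opp run (2,3), next='.' -> no flip
Dir N: first cell '.' (not opp) -> no flip
Dir NE: first cell '.' (not opp) -> no flip
Dir W: opp run (3,3) capped by W -> flip
Dir E: first cell '.' (not opp) -> no flip
Dir SW: opp run (4,3), next='.' -> no flip
Dir S: opp run (4,4), next='.' -> no flip
Dir SE: opp run (4,5), next=edge -> no flip

Answer: (3,3)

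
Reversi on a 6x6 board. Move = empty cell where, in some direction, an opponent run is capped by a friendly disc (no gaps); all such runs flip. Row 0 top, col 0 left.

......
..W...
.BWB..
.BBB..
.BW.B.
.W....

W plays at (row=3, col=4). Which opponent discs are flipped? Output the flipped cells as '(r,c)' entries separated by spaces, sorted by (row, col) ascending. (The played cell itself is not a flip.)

Answer: (2,3)

Derivation:
Dir NW: opp run (2,3) capped by W -> flip
Dir N: first cell '.' (not opp) -> no flip
Dir NE: first cell '.' (not opp) -> no flip
Dir W: opp run (3,3) (3,2) (3,1), next='.' -> no flip
Dir E: first cell '.' (not opp) -> no flip
Dir SW: first cell '.' (not opp) -> no flip
Dir S: opp run (4,4), next='.' -> no flip
Dir SE: first cell '.' (not opp) -> no flip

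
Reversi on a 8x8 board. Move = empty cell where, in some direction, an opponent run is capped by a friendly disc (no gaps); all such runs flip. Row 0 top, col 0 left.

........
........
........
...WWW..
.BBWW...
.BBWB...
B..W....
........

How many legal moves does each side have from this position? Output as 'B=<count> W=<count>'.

-- B to move --
(2,2): no bracket -> illegal
(2,3): no bracket -> illegal
(2,4): flips 3 -> legal
(2,5): flips 2 -> legal
(2,6): no bracket -> illegal
(3,2): flips 1 -> legal
(3,6): no bracket -> illegal
(4,5): flips 2 -> legal
(4,6): no bracket -> illegal
(5,5): no bracket -> illegal
(6,2): no bracket -> illegal
(6,4): flips 1 -> legal
(7,2): flips 1 -> legal
(7,3): no bracket -> illegal
(7,4): flips 1 -> legal
B mobility = 7
-- W to move --
(3,0): flips 2 -> legal
(3,1): flips 1 -> legal
(3,2): no bracket -> illegal
(4,0): flips 2 -> legal
(4,5): flips 1 -> legal
(5,0): flips 2 -> legal
(5,5): flips 1 -> legal
(6,1): flips 1 -> legal
(6,2): no bracket -> illegal
(6,4): flips 1 -> legal
(6,5): flips 1 -> legal
(7,0): no bracket -> illegal
(7,1): no bracket -> illegal
W mobility = 9

Answer: B=7 W=9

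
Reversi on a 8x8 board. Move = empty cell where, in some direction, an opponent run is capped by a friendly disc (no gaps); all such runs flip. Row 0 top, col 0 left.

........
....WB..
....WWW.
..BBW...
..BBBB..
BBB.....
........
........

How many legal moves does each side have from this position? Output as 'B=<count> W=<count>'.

Answer: B=6 W=9

Derivation:
-- B to move --
(0,3): no bracket -> illegal
(0,4): flips 3 -> legal
(0,5): no bracket -> illegal
(1,3): flips 1 -> legal
(1,6): flips 2 -> legal
(1,7): no bracket -> illegal
(2,3): flips 1 -> legal
(2,7): no bracket -> illegal
(3,5): flips 2 -> legal
(3,6): no bracket -> illegal
(3,7): flips 1 -> legal
B mobility = 6
-- W to move --
(0,4): flips 1 -> legal
(0,5): flips 1 -> legal
(0,6): flips 1 -> legal
(1,6): flips 1 -> legal
(2,1): no bracket -> illegal
(2,2): no bracket -> illegal
(2,3): no bracket -> illegal
(3,1): flips 2 -> legal
(3,5): no bracket -> illegal
(3,6): no bracket -> illegal
(4,0): no bracket -> illegal
(4,1): no bracket -> illegal
(4,6): no bracket -> illegal
(5,3): no bracket -> illegal
(5,4): flips 1 -> legal
(5,5): no bracket -> illegal
(5,6): flips 1 -> legal
(6,0): flips 3 -> legal
(6,1): flips 2 -> legal
(6,2): no bracket -> illegal
(6,3): no bracket -> illegal
W mobility = 9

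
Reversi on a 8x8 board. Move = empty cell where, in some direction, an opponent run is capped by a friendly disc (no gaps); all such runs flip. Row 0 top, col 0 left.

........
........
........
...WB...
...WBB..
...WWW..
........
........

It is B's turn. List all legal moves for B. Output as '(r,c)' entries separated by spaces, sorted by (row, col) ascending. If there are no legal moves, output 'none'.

(2,2): flips 1 -> legal
(2,3): no bracket -> illegal
(2,4): no bracket -> illegal
(3,2): flips 1 -> legal
(4,2): flips 1 -> legal
(4,6): no bracket -> illegal
(5,2): flips 1 -> legal
(5,6): no bracket -> illegal
(6,2): flips 1 -> legal
(6,3): flips 1 -> legal
(6,4): flips 1 -> legal
(6,5): flips 1 -> legal
(6,6): flips 1 -> legal

Answer: (2,2) (3,2) (4,2) (5,2) (6,2) (6,3) (6,4) (6,5) (6,6)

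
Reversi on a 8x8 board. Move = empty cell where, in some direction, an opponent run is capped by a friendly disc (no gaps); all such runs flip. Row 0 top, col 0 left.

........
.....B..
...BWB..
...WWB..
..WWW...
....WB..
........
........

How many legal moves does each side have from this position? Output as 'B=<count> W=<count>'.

Answer: B=7 W=10

Derivation:
-- B to move --
(1,3): flips 1 -> legal
(1,4): no bracket -> illegal
(2,2): flips 2 -> legal
(3,1): no bracket -> illegal
(3,2): flips 2 -> legal
(4,1): no bracket -> illegal
(4,5): flips 1 -> legal
(5,1): flips 3 -> legal
(5,2): flips 2 -> legal
(5,3): flips 4 -> legal
(6,3): no bracket -> illegal
(6,4): no bracket -> illegal
(6,5): no bracket -> illegal
B mobility = 7
-- W to move --
(0,4): no bracket -> illegal
(0,5): no bracket -> illegal
(0,6): flips 1 -> legal
(1,2): flips 1 -> legal
(1,3): flips 1 -> legal
(1,4): no bracket -> illegal
(1,6): flips 1 -> legal
(2,2): flips 1 -> legal
(2,6): flips 2 -> legal
(3,2): no bracket -> illegal
(3,6): flips 1 -> legal
(4,5): no bracket -> illegal
(4,6): flips 1 -> legal
(5,6): flips 1 -> legal
(6,4): no bracket -> illegal
(6,5): no bracket -> illegal
(6,6): flips 1 -> legal
W mobility = 10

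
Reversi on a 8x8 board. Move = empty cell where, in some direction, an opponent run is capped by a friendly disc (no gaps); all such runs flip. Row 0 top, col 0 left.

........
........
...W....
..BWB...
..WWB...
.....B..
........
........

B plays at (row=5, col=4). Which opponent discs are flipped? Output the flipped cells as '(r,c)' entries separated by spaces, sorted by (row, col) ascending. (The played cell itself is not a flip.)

Answer: (4,3)

Derivation:
Dir NW: opp run (4,3) capped by B -> flip
Dir N: first cell 'B' (not opp) -> no flip
Dir NE: first cell '.' (not opp) -> no flip
Dir W: first cell '.' (not opp) -> no flip
Dir E: first cell 'B' (not opp) -> no flip
Dir SW: first cell '.' (not opp) -> no flip
Dir S: first cell '.' (not opp) -> no flip
Dir SE: first cell '.' (not opp) -> no flip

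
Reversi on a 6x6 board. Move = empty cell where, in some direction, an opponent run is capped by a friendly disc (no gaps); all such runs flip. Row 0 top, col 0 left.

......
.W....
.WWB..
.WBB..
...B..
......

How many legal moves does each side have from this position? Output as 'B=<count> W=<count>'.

-- B to move --
(0,0): flips 2 -> legal
(0,1): no bracket -> illegal
(0,2): no bracket -> illegal
(1,0): flips 1 -> legal
(1,2): flips 1 -> legal
(1,3): no bracket -> illegal
(2,0): flips 2 -> legal
(3,0): flips 1 -> legal
(4,0): no bracket -> illegal
(4,1): no bracket -> illegal
(4,2): no bracket -> illegal
B mobility = 5
-- W to move --
(1,2): no bracket -> illegal
(1,3): no bracket -> illegal
(1,4): no bracket -> illegal
(2,4): flips 1 -> legal
(3,4): flips 2 -> legal
(4,1): no bracket -> illegal
(4,2): flips 1 -> legal
(4,4): flips 1 -> legal
(5,2): no bracket -> illegal
(5,3): no bracket -> illegal
(5,4): flips 2 -> legal
W mobility = 5

Answer: B=5 W=5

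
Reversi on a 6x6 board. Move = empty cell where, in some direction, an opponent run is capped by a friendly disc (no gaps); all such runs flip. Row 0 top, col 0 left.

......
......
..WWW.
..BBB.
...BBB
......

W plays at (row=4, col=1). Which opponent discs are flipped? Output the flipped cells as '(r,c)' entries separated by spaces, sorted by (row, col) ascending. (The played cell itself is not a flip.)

Answer: (3,2)

Derivation:
Dir NW: first cell '.' (not opp) -> no flip
Dir N: first cell '.' (not opp) -> no flip
Dir NE: opp run (3,2) capped by W -> flip
Dir W: first cell '.' (not opp) -> no flip
Dir E: first cell '.' (not opp) -> no flip
Dir SW: first cell '.' (not opp) -> no flip
Dir S: first cell '.' (not opp) -> no flip
Dir SE: first cell '.' (not opp) -> no flip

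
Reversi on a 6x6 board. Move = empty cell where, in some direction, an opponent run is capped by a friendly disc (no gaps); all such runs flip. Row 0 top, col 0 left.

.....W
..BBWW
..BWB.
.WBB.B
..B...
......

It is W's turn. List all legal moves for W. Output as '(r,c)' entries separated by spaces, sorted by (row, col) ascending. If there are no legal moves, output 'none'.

(0,1): flips 1 -> legal
(0,2): no bracket -> illegal
(0,3): flips 1 -> legal
(0,4): flips 2 -> legal
(1,1): flips 2 -> legal
(2,1): flips 1 -> legal
(2,5): flips 1 -> legal
(3,4): flips 3 -> legal
(4,1): flips 1 -> legal
(4,3): flips 1 -> legal
(4,4): no bracket -> illegal
(4,5): no bracket -> illegal
(5,1): flips 3 -> legal
(5,2): no bracket -> illegal
(5,3): flips 1 -> legal

Answer: (0,1) (0,3) (0,4) (1,1) (2,1) (2,5) (3,4) (4,1) (4,3) (5,1) (5,3)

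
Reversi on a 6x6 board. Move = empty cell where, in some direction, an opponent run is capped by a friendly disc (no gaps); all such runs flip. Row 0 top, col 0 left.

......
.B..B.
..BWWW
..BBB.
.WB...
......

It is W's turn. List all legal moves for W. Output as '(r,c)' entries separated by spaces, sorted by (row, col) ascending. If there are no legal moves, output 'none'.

Answer: (0,3) (0,4) (0,5) (2,1) (4,3) (4,4) (4,5) (5,1)

Derivation:
(0,0): no bracket -> illegal
(0,1): no bracket -> illegal
(0,2): no bracket -> illegal
(0,3): flips 1 -> legal
(0,4): flips 1 -> legal
(0,5): flips 1 -> legal
(1,0): no bracket -> illegal
(1,2): no bracket -> illegal
(1,3): no bracket -> illegal
(1,5): no bracket -> illegal
(2,0): no bracket -> illegal
(2,1): flips 1 -> legal
(3,1): no bracket -> illegal
(3,5): no bracket -> illegal
(4,3): flips 3 -> legal
(4,4): flips 1 -> legal
(4,5): flips 1 -> legal
(5,1): flips 2 -> legal
(5,2): no bracket -> illegal
(5,3): no bracket -> illegal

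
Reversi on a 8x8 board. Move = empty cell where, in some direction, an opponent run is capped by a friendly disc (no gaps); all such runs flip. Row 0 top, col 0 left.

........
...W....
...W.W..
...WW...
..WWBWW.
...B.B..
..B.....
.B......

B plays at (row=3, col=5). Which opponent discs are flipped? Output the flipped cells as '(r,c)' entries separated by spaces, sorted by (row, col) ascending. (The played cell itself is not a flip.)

Answer: (4,5)

Derivation:
Dir NW: first cell '.' (not opp) -> no flip
Dir N: opp run (2,5), next='.' -> no flip
Dir NE: first cell '.' (not opp) -> no flip
Dir W: opp run (3,4) (3,3), next='.' -> no flip
Dir E: first cell '.' (not opp) -> no flip
Dir SW: first cell 'B' (not opp) -> no flip
Dir S: opp run (4,5) capped by B -> flip
Dir SE: opp run (4,6), next='.' -> no flip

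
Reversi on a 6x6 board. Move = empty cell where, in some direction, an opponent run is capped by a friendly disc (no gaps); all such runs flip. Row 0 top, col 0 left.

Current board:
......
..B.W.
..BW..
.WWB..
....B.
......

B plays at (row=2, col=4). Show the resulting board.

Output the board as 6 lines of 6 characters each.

Place B at (2,4); scan 8 dirs for brackets.
Dir NW: first cell '.' (not opp) -> no flip
Dir N: opp run (1,4), next='.' -> no flip
Dir NE: first cell '.' (not opp) -> no flip
Dir W: opp run (2,3) capped by B -> flip
Dir E: first cell '.' (not opp) -> no flip
Dir SW: first cell 'B' (not opp) -> no flip
Dir S: first cell '.' (not opp) -> no flip
Dir SE: first cell '.' (not opp) -> no flip
All flips: (2,3)

Answer: ......
..B.W.
..BBB.
.WWB..
....B.
......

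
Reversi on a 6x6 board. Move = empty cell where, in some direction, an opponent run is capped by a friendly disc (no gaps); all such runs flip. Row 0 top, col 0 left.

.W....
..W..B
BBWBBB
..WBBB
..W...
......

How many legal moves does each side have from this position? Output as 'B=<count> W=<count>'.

-- B to move --
(0,0): no bracket -> illegal
(0,2): no bracket -> illegal
(0,3): flips 1 -> legal
(1,0): no bracket -> illegal
(1,1): flips 1 -> legal
(1,3): no bracket -> illegal
(3,1): flips 1 -> legal
(4,1): flips 1 -> legal
(4,3): flips 1 -> legal
(5,1): flips 1 -> legal
(5,2): no bracket -> illegal
(5,3): no bracket -> illegal
B mobility = 6
-- W to move --
(0,4): no bracket -> illegal
(0,5): no bracket -> illegal
(1,0): flips 1 -> legal
(1,1): no bracket -> illegal
(1,3): no bracket -> illegal
(1,4): flips 1 -> legal
(3,0): flips 1 -> legal
(3,1): no bracket -> illegal
(4,3): no bracket -> illegal
(4,4): flips 1 -> legal
(4,5): flips 2 -> legal
W mobility = 5

Answer: B=6 W=5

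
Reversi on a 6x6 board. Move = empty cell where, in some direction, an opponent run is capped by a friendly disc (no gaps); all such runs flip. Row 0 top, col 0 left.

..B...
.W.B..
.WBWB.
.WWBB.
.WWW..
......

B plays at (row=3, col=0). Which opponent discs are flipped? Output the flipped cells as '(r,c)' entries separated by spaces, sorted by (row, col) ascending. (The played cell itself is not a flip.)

Answer: (3,1) (3,2)

Derivation:
Dir NW: edge -> no flip
Dir N: first cell '.' (not opp) -> no flip
Dir NE: opp run (2,1), next='.' -> no flip
Dir W: edge -> no flip
Dir E: opp run (3,1) (3,2) capped by B -> flip
Dir SW: edge -> no flip
Dir S: first cell '.' (not opp) -> no flip
Dir SE: opp run (4,1), next='.' -> no flip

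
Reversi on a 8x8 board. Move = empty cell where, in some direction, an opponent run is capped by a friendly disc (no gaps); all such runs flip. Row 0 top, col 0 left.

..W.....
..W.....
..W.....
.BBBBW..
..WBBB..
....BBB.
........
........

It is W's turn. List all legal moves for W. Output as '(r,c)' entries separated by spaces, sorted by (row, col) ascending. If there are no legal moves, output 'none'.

Answer: (2,0) (2,4) (3,0) (4,0) (4,6) (5,3) (6,5) (6,6)

Derivation:
(2,0): flips 1 -> legal
(2,1): no bracket -> illegal
(2,3): no bracket -> illegal
(2,4): flips 1 -> legal
(2,5): no bracket -> illegal
(3,0): flips 4 -> legal
(3,6): no bracket -> illegal
(4,0): flips 1 -> legal
(4,1): no bracket -> illegal
(4,6): flips 3 -> legal
(4,7): no bracket -> illegal
(5,2): no bracket -> illegal
(5,3): flips 1 -> legal
(5,7): no bracket -> illegal
(6,3): no bracket -> illegal
(6,4): no bracket -> illegal
(6,5): flips 2 -> legal
(6,6): flips 3 -> legal
(6,7): no bracket -> illegal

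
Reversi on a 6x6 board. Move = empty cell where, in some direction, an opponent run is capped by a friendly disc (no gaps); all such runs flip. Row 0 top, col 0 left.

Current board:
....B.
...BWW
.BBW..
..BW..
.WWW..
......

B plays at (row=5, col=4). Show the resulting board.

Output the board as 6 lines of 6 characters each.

Answer: ....B.
...BWW
.BBW..
..BW..
.WWB..
....B.

Derivation:
Place B at (5,4); scan 8 dirs for brackets.
Dir NW: opp run (4,3) capped by B -> flip
Dir N: first cell '.' (not opp) -> no flip
Dir NE: first cell '.' (not opp) -> no flip
Dir W: first cell '.' (not opp) -> no flip
Dir E: first cell '.' (not opp) -> no flip
Dir SW: edge -> no flip
Dir S: edge -> no flip
Dir SE: edge -> no flip
All flips: (4,3)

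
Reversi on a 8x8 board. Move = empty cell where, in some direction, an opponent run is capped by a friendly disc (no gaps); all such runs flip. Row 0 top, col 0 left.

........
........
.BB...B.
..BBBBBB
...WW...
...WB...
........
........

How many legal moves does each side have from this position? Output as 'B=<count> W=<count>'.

-- B to move --
(4,2): no bracket -> illegal
(4,5): no bracket -> illegal
(5,2): flips 2 -> legal
(5,5): flips 1 -> legal
(6,2): flips 2 -> legal
(6,3): flips 2 -> legal
(6,4): no bracket -> illegal
B mobility = 4
-- W to move --
(1,0): flips 2 -> legal
(1,1): flips 2 -> legal
(1,2): no bracket -> illegal
(1,3): no bracket -> illegal
(1,5): no bracket -> illegal
(1,6): no bracket -> illegal
(1,7): flips 2 -> legal
(2,0): no bracket -> illegal
(2,3): flips 1 -> legal
(2,4): flips 1 -> legal
(2,5): flips 1 -> legal
(2,7): no bracket -> illegal
(3,0): no bracket -> illegal
(3,1): no bracket -> illegal
(4,1): no bracket -> illegal
(4,2): no bracket -> illegal
(4,5): no bracket -> illegal
(4,6): no bracket -> illegal
(4,7): no bracket -> illegal
(5,5): flips 1 -> legal
(6,3): no bracket -> illegal
(6,4): flips 1 -> legal
(6,5): flips 1 -> legal
W mobility = 9

Answer: B=4 W=9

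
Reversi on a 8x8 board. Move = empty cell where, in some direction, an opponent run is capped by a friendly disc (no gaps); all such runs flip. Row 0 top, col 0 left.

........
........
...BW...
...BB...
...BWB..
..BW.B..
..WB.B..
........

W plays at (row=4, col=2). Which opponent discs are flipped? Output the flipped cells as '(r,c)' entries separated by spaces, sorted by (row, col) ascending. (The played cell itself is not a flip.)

Answer: (3,3) (4,3) (5,2)

Derivation:
Dir NW: first cell '.' (not opp) -> no flip
Dir N: first cell '.' (not opp) -> no flip
Dir NE: opp run (3,3) capped by W -> flip
Dir W: first cell '.' (not opp) -> no flip
Dir E: opp run (4,3) capped by W -> flip
Dir SW: first cell '.' (not opp) -> no flip
Dir S: opp run (5,2) capped by W -> flip
Dir SE: first cell 'W' (not opp) -> no flip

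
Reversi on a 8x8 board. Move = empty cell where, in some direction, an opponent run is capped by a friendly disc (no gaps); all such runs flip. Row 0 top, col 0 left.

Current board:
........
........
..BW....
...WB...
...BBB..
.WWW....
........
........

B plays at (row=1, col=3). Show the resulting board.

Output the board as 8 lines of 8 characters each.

Answer: ........
...B....
..BB....
...BB...
...BBB..
.WWW....
........
........

Derivation:
Place B at (1,3); scan 8 dirs for brackets.
Dir NW: first cell '.' (not opp) -> no flip
Dir N: first cell '.' (not opp) -> no flip
Dir NE: first cell '.' (not opp) -> no flip
Dir W: first cell '.' (not opp) -> no flip
Dir E: first cell '.' (not opp) -> no flip
Dir SW: first cell 'B' (not opp) -> no flip
Dir S: opp run (2,3) (3,3) capped by B -> flip
Dir SE: first cell '.' (not opp) -> no flip
All flips: (2,3) (3,3)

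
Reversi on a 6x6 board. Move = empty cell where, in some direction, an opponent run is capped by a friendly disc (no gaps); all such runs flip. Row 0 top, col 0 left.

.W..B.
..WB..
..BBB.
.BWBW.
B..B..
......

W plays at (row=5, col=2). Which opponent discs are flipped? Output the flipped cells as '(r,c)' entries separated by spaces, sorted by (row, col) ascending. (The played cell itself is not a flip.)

Answer: (4,3)

Derivation:
Dir NW: first cell '.' (not opp) -> no flip
Dir N: first cell '.' (not opp) -> no flip
Dir NE: opp run (4,3) capped by W -> flip
Dir W: first cell '.' (not opp) -> no flip
Dir E: first cell '.' (not opp) -> no flip
Dir SW: edge -> no flip
Dir S: edge -> no flip
Dir SE: edge -> no flip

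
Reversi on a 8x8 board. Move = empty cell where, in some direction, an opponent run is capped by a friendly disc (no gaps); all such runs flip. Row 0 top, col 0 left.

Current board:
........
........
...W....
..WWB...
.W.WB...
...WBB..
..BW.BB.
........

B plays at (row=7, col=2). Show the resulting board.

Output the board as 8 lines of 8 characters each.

Answer: ........
........
...W....
..WWB...
.W.WB...
...WBB..
..BB.BB.
..B.....

Derivation:
Place B at (7,2); scan 8 dirs for brackets.
Dir NW: first cell '.' (not opp) -> no flip
Dir N: first cell 'B' (not opp) -> no flip
Dir NE: opp run (6,3) capped by B -> flip
Dir W: first cell '.' (not opp) -> no flip
Dir E: first cell '.' (not opp) -> no flip
Dir SW: edge -> no flip
Dir S: edge -> no flip
Dir SE: edge -> no flip
All flips: (6,3)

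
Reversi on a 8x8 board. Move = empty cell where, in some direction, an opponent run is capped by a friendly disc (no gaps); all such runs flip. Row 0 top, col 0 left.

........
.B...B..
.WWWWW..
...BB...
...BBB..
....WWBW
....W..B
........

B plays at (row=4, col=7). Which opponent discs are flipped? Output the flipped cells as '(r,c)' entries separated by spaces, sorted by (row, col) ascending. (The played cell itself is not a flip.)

Dir NW: first cell '.' (not opp) -> no flip
Dir N: first cell '.' (not opp) -> no flip
Dir NE: edge -> no flip
Dir W: first cell '.' (not opp) -> no flip
Dir E: edge -> no flip
Dir SW: first cell 'B' (not opp) -> no flip
Dir S: opp run (5,7) capped by B -> flip
Dir SE: edge -> no flip

Answer: (5,7)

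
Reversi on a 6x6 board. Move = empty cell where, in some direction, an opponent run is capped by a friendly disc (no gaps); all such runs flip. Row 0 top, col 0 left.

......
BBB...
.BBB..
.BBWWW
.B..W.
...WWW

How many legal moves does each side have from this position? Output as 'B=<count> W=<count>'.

Answer: B=2 W=4

Derivation:
-- B to move --
(2,4): no bracket -> illegal
(2,5): no bracket -> illegal
(4,2): no bracket -> illegal
(4,3): flips 1 -> legal
(4,5): flips 1 -> legal
(5,2): no bracket -> illegal
B mobility = 2
-- W to move --
(0,0): flips 2 -> legal
(0,1): flips 2 -> legal
(0,2): no bracket -> illegal
(0,3): no bracket -> illegal
(1,3): flips 1 -> legal
(1,4): no bracket -> illegal
(2,0): no bracket -> illegal
(2,4): no bracket -> illegal
(3,0): flips 2 -> legal
(4,0): no bracket -> illegal
(4,2): no bracket -> illegal
(4,3): no bracket -> illegal
(5,0): no bracket -> illegal
(5,1): no bracket -> illegal
(5,2): no bracket -> illegal
W mobility = 4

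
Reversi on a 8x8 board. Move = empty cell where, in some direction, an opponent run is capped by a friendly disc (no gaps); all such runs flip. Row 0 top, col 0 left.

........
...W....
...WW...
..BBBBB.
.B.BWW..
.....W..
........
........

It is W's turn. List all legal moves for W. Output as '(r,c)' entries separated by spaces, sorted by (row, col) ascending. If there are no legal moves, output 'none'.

Answer: (2,2) (2,5) (2,6) (2,7) (4,2) (4,6) (5,0) (5,3)

Derivation:
(2,1): no bracket -> illegal
(2,2): flips 1 -> legal
(2,5): flips 1 -> legal
(2,6): flips 1 -> legal
(2,7): flips 1 -> legal
(3,0): no bracket -> illegal
(3,1): no bracket -> illegal
(3,7): no bracket -> illegal
(4,0): no bracket -> illegal
(4,2): flips 2 -> legal
(4,6): flips 1 -> legal
(4,7): no bracket -> illegal
(5,0): flips 2 -> legal
(5,1): no bracket -> illegal
(5,2): no bracket -> illegal
(5,3): flips 2 -> legal
(5,4): no bracket -> illegal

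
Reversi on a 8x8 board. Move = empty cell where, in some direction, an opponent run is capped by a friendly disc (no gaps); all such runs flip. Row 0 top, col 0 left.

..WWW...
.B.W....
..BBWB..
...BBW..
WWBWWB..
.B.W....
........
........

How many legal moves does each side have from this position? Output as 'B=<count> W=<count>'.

Answer: B=9 W=13

Derivation:
-- B to move --
(0,1): no bracket -> illegal
(0,5): no bracket -> illegal
(1,2): no bracket -> illegal
(1,4): flips 1 -> legal
(1,5): flips 1 -> legal
(2,6): no bracket -> illegal
(3,0): no bracket -> illegal
(3,1): flips 1 -> legal
(3,2): no bracket -> illegal
(3,6): flips 1 -> legal
(4,6): no bracket -> illegal
(5,0): no bracket -> illegal
(5,2): flips 1 -> legal
(5,4): flips 1 -> legal
(5,5): flips 1 -> legal
(6,2): no bracket -> illegal
(6,3): flips 2 -> legal
(6,4): flips 1 -> legal
B mobility = 9
-- W to move --
(0,0): flips 3 -> legal
(0,1): no bracket -> illegal
(1,0): no bracket -> illegal
(1,2): no bracket -> illegal
(1,4): no bracket -> illegal
(1,5): flips 1 -> legal
(1,6): flips 2 -> legal
(2,0): flips 1 -> legal
(2,1): flips 2 -> legal
(2,6): flips 1 -> legal
(3,1): flips 2 -> legal
(3,2): flips 2 -> legal
(3,6): no bracket -> illegal
(4,6): flips 1 -> legal
(5,0): no bracket -> illegal
(5,2): no bracket -> illegal
(5,4): no bracket -> illegal
(5,5): flips 1 -> legal
(5,6): no bracket -> illegal
(6,0): flips 3 -> legal
(6,1): flips 1 -> legal
(6,2): flips 1 -> legal
W mobility = 13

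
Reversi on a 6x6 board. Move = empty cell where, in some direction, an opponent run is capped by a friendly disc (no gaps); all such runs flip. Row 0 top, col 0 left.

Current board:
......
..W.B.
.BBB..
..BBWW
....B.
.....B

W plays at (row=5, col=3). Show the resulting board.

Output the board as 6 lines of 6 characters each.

Answer: ......
..W.B.
.BBB..
..BBWW
....W.
...W.B

Derivation:
Place W at (5,3); scan 8 dirs for brackets.
Dir NW: first cell '.' (not opp) -> no flip
Dir N: first cell '.' (not opp) -> no flip
Dir NE: opp run (4,4) capped by W -> flip
Dir W: first cell '.' (not opp) -> no flip
Dir E: first cell '.' (not opp) -> no flip
Dir SW: edge -> no flip
Dir S: edge -> no flip
Dir SE: edge -> no flip
All flips: (4,4)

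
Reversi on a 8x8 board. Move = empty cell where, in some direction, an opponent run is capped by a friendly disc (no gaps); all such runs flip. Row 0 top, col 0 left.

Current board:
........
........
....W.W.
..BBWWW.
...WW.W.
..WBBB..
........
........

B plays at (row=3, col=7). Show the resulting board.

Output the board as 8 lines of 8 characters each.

Place B at (3,7); scan 8 dirs for brackets.
Dir NW: opp run (2,6), next='.' -> no flip
Dir N: first cell '.' (not opp) -> no flip
Dir NE: edge -> no flip
Dir W: opp run (3,6) (3,5) (3,4) capped by B -> flip
Dir E: edge -> no flip
Dir SW: opp run (4,6) capped by B -> flip
Dir S: first cell '.' (not opp) -> no flip
Dir SE: edge -> no flip
All flips: (3,4) (3,5) (3,6) (4,6)

Answer: ........
........
....W.W.
..BBBBBB
...WW.B.
..WBBB..
........
........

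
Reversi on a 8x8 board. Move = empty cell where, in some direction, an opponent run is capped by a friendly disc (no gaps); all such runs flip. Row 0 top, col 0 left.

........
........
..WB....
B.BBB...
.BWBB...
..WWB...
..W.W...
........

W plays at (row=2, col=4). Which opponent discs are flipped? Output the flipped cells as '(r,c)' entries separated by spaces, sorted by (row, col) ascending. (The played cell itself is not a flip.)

Answer: (2,3) (3,3) (3,4) (4,4) (5,4)

Derivation:
Dir NW: first cell '.' (not opp) -> no flip
Dir N: first cell '.' (not opp) -> no flip
Dir NE: first cell '.' (not opp) -> no flip
Dir W: opp run (2,3) capped by W -> flip
Dir E: first cell '.' (not opp) -> no flip
Dir SW: opp run (3,3) capped by W -> flip
Dir S: opp run (3,4) (4,4) (5,4) capped by W -> flip
Dir SE: first cell '.' (not opp) -> no flip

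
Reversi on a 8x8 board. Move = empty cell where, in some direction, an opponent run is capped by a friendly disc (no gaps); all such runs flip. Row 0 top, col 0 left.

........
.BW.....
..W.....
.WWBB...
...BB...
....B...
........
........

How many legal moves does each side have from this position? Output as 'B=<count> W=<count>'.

-- B to move --
(0,1): no bracket -> illegal
(0,2): no bracket -> illegal
(0,3): no bracket -> illegal
(1,3): flips 1 -> legal
(2,0): no bracket -> illegal
(2,1): flips 1 -> legal
(2,3): no bracket -> illegal
(3,0): flips 2 -> legal
(4,0): no bracket -> illegal
(4,1): no bracket -> illegal
(4,2): no bracket -> illegal
B mobility = 3
-- W to move --
(0,0): flips 1 -> legal
(0,1): no bracket -> illegal
(0,2): no bracket -> illegal
(1,0): flips 1 -> legal
(2,0): no bracket -> illegal
(2,1): no bracket -> illegal
(2,3): no bracket -> illegal
(2,4): no bracket -> illegal
(2,5): no bracket -> illegal
(3,5): flips 2 -> legal
(4,2): no bracket -> illegal
(4,5): no bracket -> illegal
(5,2): no bracket -> illegal
(5,3): no bracket -> illegal
(5,5): flips 2 -> legal
(6,3): no bracket -> illegal
(6,4): no bracket -> illegal
(6,5): flips 2 -> legal
W mobility = 5

Answer: B=3 W=5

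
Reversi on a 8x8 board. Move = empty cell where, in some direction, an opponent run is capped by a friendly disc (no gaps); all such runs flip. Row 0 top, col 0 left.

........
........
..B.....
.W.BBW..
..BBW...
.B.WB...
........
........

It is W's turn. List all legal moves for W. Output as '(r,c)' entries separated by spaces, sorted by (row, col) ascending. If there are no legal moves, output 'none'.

(1,1): flips 2 -> legal
(1,2): no bracket -> illegal
(1,3): flips 1 -> legal
(2,1): no bracket -> illegal
(2,3): flips 2 -> legal
(2,4): flips 1 -> legal
(2,5): no bracket -> illegal
(3,2): flips 2 -> legal
(4,0): no bracket -> illegal
(4,1): flips 2 -> legal
(4,5): no bracket -> illegal
(5,0): no bracket -> illegal
(5,2): no bracket -> illegal
(5,5): flips 1 -> legal
(6,0): no bracket -> illegal
(6,1): no bracket -> illegal
(6,2): no bracket -> illegal
(6,3): no bracket -> illegal
(6,4): flips 1 -> legal
(6,5): no bracket -> illegal

Answer: (1,1) (1,3) (2,3) (2,4) (3,2) (4,1) (5,5) (6,4)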